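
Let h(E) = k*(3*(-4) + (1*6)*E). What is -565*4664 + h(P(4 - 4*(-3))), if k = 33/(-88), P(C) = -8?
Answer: -5270275/2 ≈ -2.6351e+6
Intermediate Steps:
k = -3/8 (k = 33*(-1/88) = -3/8 ≈ -0.37500)
h(E) = 9/2 - 9*E/4 (h(E) = -3*(3*(-4) + (1*6)*E)/8 = -3*(-12 + 6*E)/8 = 9/2 - 9*E/4)
-565*4664 + h(P(4 - 4*(-3))) = -565*4664 + (9/2 - 9/4*(-8)) = -2635160 + (9/2 + 18) = -2635160 + 45/2 = -5270275/2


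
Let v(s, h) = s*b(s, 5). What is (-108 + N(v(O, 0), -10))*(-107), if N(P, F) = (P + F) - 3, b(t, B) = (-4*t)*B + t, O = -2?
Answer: 21079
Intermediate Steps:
b(t, B) = t - 4*B*t (b(t, B) = -4*B*t + t = t - 4*B*t)
v(s, h) = -19*s² (v(s, h) = s*(s*(1 - 4*5)) = s*(s*(1 - 20)) = s*(s*(-19)) = s*(-19*s) = -19*s²)
N(P, F) = -3 + F + P (N(P, F) = (F + P) - 3 = -3 + F + P)
(-108 + N(v(O, 0), -10))*(-107) = (-108 + (-3 - 10 - 19*(-2)²))*(-107) = (-108 + (-3 - 10 - 19*4))*(-107) = (-108 + (-3 - 10 - 76))*(-107) = (-108 - 89)*(-107) = -197*(-107) = 21079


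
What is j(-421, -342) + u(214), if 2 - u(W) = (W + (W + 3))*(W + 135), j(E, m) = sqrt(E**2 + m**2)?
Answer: -150417 + sqrt(294205) ≈ -1.4987e+5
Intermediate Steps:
u(W) = 2 - (3 + 2*W)*(135 + W) (u(W) = 2 - (W + (W + 3))*(W + 135) = 2 - (W + (3 + W))*(135 + W) = 2 - (3 + 2*W)*(135 + W))
j(-421, -342) + u(214) = sqrt((-421)**2 + (-342)**2) + (-403 - 273*214 - 2*214**2) = sqrt(177241 + 116964) + (-403 - 58422 - 2*45796) = sqrt(294205) + (-403 - 58422 - 91592) = sqrt(294205) - 150417 = -150417 + sqrt(294205)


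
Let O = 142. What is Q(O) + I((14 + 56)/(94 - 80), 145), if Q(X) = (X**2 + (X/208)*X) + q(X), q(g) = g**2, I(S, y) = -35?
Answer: 2100277/52 ≈ 40390.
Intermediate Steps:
Q(X) = 417*X**2/208 (Q(X) = (X**2 + (X/208)*X) + X**2 = (X**2 + X**2/208) + X**2 = 209*X**2/208 + X**2 = 417*X**2/208)
Q(O) + I((14 + 56)/(94 - 80), 145) = (417/208)*142**2 - 35 = (417/208)*20164 - 35 = 2102097/52 - 35 = 2100277/52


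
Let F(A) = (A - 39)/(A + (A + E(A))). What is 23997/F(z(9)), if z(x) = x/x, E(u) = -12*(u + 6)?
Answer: 51783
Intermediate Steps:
E(u) = -72 - 12*u (E(u) = -12*(6 + u) = -72 - 12*u)
z(x) = 1
F(A) = (-39 + A)/(-72 - 10*A) (F(A) = (A - 39)/(A + (A + (-72 - 12*A))) = (-39 + A)/(A + (-72 - 11*A)) = (-39 + A)/(-72 - 10*A))
23997/F(z(9)) = 23997/(((39 - 1*1)/(2*(36 + 5*1)))) = 23997/(((39 - 1)/(2*(36 + 5)))) = 23997/(((½)*38/41)) = 23997/(((½)*(1/41)*38)) = 23997/(19/41) = 23997*(41/19) = 51783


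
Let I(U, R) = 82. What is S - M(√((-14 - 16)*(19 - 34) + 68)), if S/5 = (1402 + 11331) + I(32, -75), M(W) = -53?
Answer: 64128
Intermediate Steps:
S = 64075 (S = 5*((1402 + 11331) + 82) = 5*(12733 + 82) = 5*12815 = 64075)
S - M(√((-14 - 16)*(19 - 34) + 68)) = 64075 - 1*(-53) = 64075 + 53 = 64128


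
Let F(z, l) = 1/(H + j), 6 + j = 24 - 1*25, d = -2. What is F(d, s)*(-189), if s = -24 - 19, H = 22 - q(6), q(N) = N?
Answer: -21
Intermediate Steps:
j = -7 (j = -6 + (24 - 1*25) = -6 + (24 - 25) = -6 - 1 = -7)
H = 16 (H = 22 - 1*6 = 22 - 6 = 16)
s = -43
F(z, l) = ⅑ (F(z, l) = 1/(16 - 7) = 1/9 = ⅑)
F(d, s)*(-189) = (⅑)*(-189) = -21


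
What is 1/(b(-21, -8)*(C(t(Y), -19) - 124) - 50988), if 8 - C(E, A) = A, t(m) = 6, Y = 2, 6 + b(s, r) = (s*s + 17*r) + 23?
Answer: -1/82222 ≈ -1.2162e-5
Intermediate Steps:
b(s, r) = 17 + s² + 17*r (b(s, r) = -6 + ((s*s + 17*r) + 23) = -6 + ((s² + 17*r) + 23) = -6 + (23 + s² + 17*r) = 17 + s² + 17*r)
C(E, A) = 8 - A
1/(b(-21, -8)*(C(t(Y), -19) - 124) - 50988) = 1/((17 + (-21)² + 17*(-8))*((8 - 1*(-19)) - 124) - 50988) = 1/((17 + 441 - 136)*((8 + 19) - 124) - 50988) = 1/(322*(27 - 124) - 50988) = 1/(322*(-97) - 50988) = 1/(-31234 - 50988) = 1/(-82222) = -1/82222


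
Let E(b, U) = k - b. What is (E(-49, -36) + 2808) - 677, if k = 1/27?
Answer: 58861/27 ≈ 2180.0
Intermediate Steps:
k = 1/27 ≈ 0.037037
E(b, U) = 1/27 - b
(E(-49, -36) + 2808) - 677 = ((1/27 - 1*(-49)) + 2808) - 677 = ((1/27 + 49) + 2808) - 677 = (1324/27 + 2808) - 677 = 77140/27 - 677 = 58861/27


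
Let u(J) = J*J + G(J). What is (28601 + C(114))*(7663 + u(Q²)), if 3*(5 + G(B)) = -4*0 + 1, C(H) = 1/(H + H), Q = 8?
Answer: 229951045627/684 ≈ 3.3619e+8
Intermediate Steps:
C(H) = 1/(2*H)
G(B) = -14/3 (G(B) = -5 + (-4*0 + 1)/3 = -5 + (0 + 1)/3 = -5 + (⅓)*1 = -5 + ⅓ = -14/3)
u(J) = -14/3 + J² (u(J) = J*J - 14/3 = J² - 14/3 = -14/3 + J²)
(28601 + C(114))*(7663 + u(Q²)) = (28601 + (½)/114)*(7663 + (-14/3 + (8²)²)) = (28601 + (½)*(1/114))*(7663 + (-14/3 + 64²)) = (28601 + 1/228)*(7663 + (-14/3 + 4096)) = 6521029*(7663 + 12274/3)/228 = (6521029/228)*(35263/3) = 229951045627/684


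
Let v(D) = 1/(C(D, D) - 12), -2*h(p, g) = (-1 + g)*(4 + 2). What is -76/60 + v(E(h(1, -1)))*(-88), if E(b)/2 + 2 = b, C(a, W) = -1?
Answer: 1073/195 ≈ 5.5026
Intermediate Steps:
h(p, g) = 3 - 3*g (h(p, g) = -(-1 + g)*(4 + 2)/2 = -(-1 + g)*6/2 = -(-6 + 6*g)/2 = 3 - 3*g)
E(b) = -4 + 2*b
v(D) = -1/13 (v(D) = 1/(-1 - 12) = 1/(-13) = -1/13)
-76/60 + v(E(h(1, -1)))*(-88) = -76/60 - 1/13*(-88) = -76*1/60 + 88/13 = -19/15 + 88/13 = 1073/195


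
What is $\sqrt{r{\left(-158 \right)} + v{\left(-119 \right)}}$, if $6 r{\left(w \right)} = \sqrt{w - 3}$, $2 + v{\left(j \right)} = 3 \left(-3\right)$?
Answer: $\frac{\sqrt{-396 + 6 i \sqrt{161}}}{6} \approx 0.31736 + 3.3318 i$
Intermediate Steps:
$v{\left(j \right)} = -11$ ($v{\left(j \right)} = -2 + 3 \left(-3\right) = -2 - 9 = -11$)
$r{\left(w \right)} = \frac{\sqrt{-3 + w}}{6}$ ($r{\left(w \right)} = \frac{\sqrt{w - 3}}{6} = \frac{\sqrt{-3 + w}}{6}$)
$\sqrt{r{\left(-158 \right)} + v{\left(-119 \right)}} = \sqrt{\frac{\sqrt{-3 - 158}}{6} - 11} = \sqrt{\frac{\sqrt{-161}}{6} - 11} = \sqrt{\frac{i \sqrt{161}}{6} - 11} = \sqrt{-11 + \frac{i \sqrt{161}}{6}}$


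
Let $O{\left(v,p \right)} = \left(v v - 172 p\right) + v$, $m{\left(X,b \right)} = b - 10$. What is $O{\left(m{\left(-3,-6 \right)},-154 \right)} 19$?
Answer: $507832$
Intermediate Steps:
$m{\left(X,b \right)} = -10 + b$
$O{\left(v,p \right)} = v + v^{2} - 172 p$ ($O{\left(v,p \right)} = \left(v^{2} - 172 p\right) + v = v + v^{2} - 172 p$)
$O{\left(m{\left(-3,-6 \right)},-154 \right)} 19 = \left(\left(-10 - 6\right) + \left(-10 - 6\right)^{2} - -26488\right) 19 = \left(-16 + \left(-16\right)^{2} + 26488\right) 19 = \left(-16 + 256 + 26488\right) 19 = 26728 \cdot 19 = 507832$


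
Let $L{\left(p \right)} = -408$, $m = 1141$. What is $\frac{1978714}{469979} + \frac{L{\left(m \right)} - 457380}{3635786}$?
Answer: $\frac{3489514956376}{854371534247} \approx 4.0843$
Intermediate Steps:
$\frac{1978714}{469979} + \frac{L{\left(m \right)} - 457380}{3635786} = \frac{1978714}{469979} + \frac{-408 - 457380}{3635786} = 1978714 \cdot \frac{1}{469979} - \frac{228894}{1817893} = \frac{1978714}{469979} - \frac{228894}{1817893} = \frac{3489514956376}{854371534247}$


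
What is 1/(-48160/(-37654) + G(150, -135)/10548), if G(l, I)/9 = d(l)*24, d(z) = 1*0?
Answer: 18827/24080 ≈ 0.78185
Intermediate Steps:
d(z) = 0
G(l, I) = 0 (G(l, I) = 9*(0*24) = 9*0 = 0)
1/(-48160/(-37654) + G(150, -135)/10548) = 1/(-48160/(-37654) + 0/10548) = 1/(-48160*(-1/37654) + 0*(1/10548)) = 1/(24080/18827 + 0) = 1/(24080/18827) = 18827/24080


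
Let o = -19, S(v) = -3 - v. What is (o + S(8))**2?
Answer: 900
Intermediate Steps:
(o + S(8))**2 = (-19 + (-3 - 1*8))**2 = (-19 + (-3 - 8))**2 = (-19 - 11)**2 = (-30)**2 = 900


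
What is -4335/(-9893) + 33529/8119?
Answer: 366898262/80321267 ≈ 4.5679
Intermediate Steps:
-4335/(-9893) + 33529/8119 = -4335*(-1/9893) + 33529*(1/8119) = 4335/9893 + 33529/8119 = 366898262/80321267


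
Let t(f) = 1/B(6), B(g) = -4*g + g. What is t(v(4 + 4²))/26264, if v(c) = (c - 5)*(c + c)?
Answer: -1/472752 ≈ -2.1153e-6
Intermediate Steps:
B(g) = -3*g
v(c) = 2*c*(-5 + c) (v(c) = (-5 + c)*(2*c) = 2*c*(-5 + c))
t(f) = -1/18 (t(f) = 1/(-3*6) = 1/(-18) = -1/18)
t(v(4 + 4²))/26264 = -1/18/26264 = -1/18*1/26264 = -1/472752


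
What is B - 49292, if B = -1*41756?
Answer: -91048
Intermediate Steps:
B = -41756
B - 49292 = -41756 - 49292 = -91048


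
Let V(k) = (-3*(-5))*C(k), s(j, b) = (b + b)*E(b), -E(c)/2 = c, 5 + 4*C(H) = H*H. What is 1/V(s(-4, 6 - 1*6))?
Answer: -4/75 ≈ -0.053333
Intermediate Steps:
C(H) = -5/4 + H²/4 (C(H) = -5/4 + (H*H)/4 = -5/4 + H²/4)
E(c) = -2*c
s(j, b) = -4*b² (s(j, b) = (b + b)*(-2*b) = (2*b)*(-2*b) = -4*b²)
V(k) = -75/4 + 15*k²/4 (V(k) = (-3*(-5))*(-5/4 + k²/4) = 15*(-5/4 + k²/4) = -75/4 + 15*k²/4)
1/V(s(-4, 6 - 1*6)) = 1/(-75/4 + 15*(-4*(6 - 1*6)²)²/4) = 1/(-75/4 + 15*(-4*(6 - 6)²)²/4) = 1/(-75/4 + 15*(-4*0²)²/4) = 1/(-75/4 + 15*(-4*0)²/4) = 1/(-75/4 + (15/4)*0²) = 1/(-75/4 + (15/4)*0) = 1/(-75/4 + 0) = 1/(-75/4) = -4/75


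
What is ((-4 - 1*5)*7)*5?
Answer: -315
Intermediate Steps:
((-4 - 1*5)*7)*5 = ((-4 - 5)*7)*5 = -9*7*5 = -63*5 = -315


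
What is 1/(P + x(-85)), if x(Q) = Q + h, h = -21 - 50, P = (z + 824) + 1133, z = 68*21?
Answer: 1/3229 ≈ 0.00030969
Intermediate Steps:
z = 1428
P = 3385 (P = (1428 + 824) + 1133 = 2252 + 1133 = 3385)
h = -71
x(Q) = -71 + Q (x(Q) = Q - 71 = -71 + Q)
1/(P + x(-85)) = 1/(3385 + (-71 - 85)) = 1/(3385 - 156) = 1/3229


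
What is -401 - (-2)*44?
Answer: -313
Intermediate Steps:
-401 - (-2)*44 = -401 - 2*(-44) = -401 + 88 = -313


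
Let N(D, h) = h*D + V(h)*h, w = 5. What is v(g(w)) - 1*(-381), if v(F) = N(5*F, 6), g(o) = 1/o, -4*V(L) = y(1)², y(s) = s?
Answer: 771/2 ≈ 385.50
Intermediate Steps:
V(L) = -¼ (V(L) = -¼*1² = -¼*1 = -¼)
N(D, h) = -h/4 + D*h (N(D, h) = h*D - h/4 = D*h - h/4 = -h/4 + D*h)
v(F) = -3/2 + 30*F (v(F) = 6*(-¼ + 5*F) = -3/2 + 30*F)
v(g(w)) - 1*(-381) = (-3/2 + 30/5) - 1*(-381) = (-3/2 + 30*(⅕)) + 381 = (-3/2 + 6) + 381 = 9/2 + 381 = 771/2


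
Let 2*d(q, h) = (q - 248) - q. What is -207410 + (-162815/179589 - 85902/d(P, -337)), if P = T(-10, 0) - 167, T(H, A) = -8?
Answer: -2301706945771/11134518 ≈ -2.0672e+5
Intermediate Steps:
P = -175 (P = -8 - 167 = -175)
d(q, h) = -124 (d(q, h) = ((q - 248) - q)/2 = ((-248 + q) - q)/2 = (1/2)*(-248) = -124)
-207410 + (-162815/179589 - 85902/d(P, -337)) = -207410 + (-162815/179589 - 85902/(-124)) = -207410 + (-162815*1/179589 - 85902*(-1/124)) = -207410 + (-162815/179589 + 42951/62) = -207410 + 7703432609/11134518 = -2301706945771/11134518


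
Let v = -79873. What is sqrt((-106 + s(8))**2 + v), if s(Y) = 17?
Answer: 4*I*sqrt(4497) ≈ 268.24*I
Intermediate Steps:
sqrt((-106 + s(8))**2 + v) = sqrt((-106 + 17)**2 - 79873) = sqrt((-89)**2 - 79873) = sqrt(7921 - 79873) = sqrt(-71952) = 4*I*sqrt(4497)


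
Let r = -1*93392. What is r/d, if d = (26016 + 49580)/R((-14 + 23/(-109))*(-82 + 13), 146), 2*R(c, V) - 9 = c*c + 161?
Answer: -133382080026494/224539019 ≈ -5.9403e+5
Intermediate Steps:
r = -93392
R(c, V) = 85 + c²/2 (R(c, V) = 9/2 + (c*c + 161)/2 = 9/2 + (c² + 161)/2 = 9/2 + (161 + c²)/2 = 9/2 + (161/2 + c²/2) = 85 + c²/2)
d = 1796312152/11425567931 (d = (26016 + 49580)/(85 + ((-14 + 23/(-109))*(-82 + 13))²/2) = 75596/(85 + ((-14 + 23*(-1/109))*(-69))²/2) = 75596/(85 + ((-14 - 23/109)*(-69))²/2) = 75596/(85 + (-1549/109*(-69))²/2) = 75596/(85 + (106881/109)²/2) = 75596/(85 + (½)*(11423548161/11881)) = 75596/(85 + 11423548161/23762) = 75596/(11425567931/23762) = 75596*(23762/11425567931) = 1796312152/11425567931 ≈ 0.15722)
r/d = -93392/1796312152/11425567931 = -93392*11425567931/1796312152 = -133382080026494/224539019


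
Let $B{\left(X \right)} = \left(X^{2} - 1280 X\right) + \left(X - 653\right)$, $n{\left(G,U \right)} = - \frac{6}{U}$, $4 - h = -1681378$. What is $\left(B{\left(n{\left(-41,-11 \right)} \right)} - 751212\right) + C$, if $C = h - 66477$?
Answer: $\frac{104343462}{121} \approx 8.6234 \cdot 10^{5}$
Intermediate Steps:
$h = 1681382$ ($h = 4 - -1681378 = 4 + 1681378 = 1681382$)
$C = 1614905$ ($C = 1681382 - 66477 = 1614905$)
$B{\left(X \right)} = -653 + X^{2} - 1279 X$ ($B{\left(X \right)} = \left(X^{2} - 1280 X\right) + \left(-653 + X\right) = -653 + X^{2} - 1279 X$)
$\left(B{\left(n{\left(-41,-11 \right)} \right)} - 751212\right) + C = \left(\left(-653 + \left(- \frac{6}{-11}\right)^{2} - 1279 \left(- \frac{6}{-11}\right)\right) - 751212\right) + 1614905 = \left(\left(-653 + \left(\left(-6\right) \left(- \frac{1}{11}\right)\right)^{2} - 1279 \left(\left(-6\right) \left(- \frac{1}{11}\right)\right)\right) - 751212\right) + 1614905 = \left(\left(-653 + \left(\frac{6}{11}\right)^{2} - \frac{7674}{11}\right) - 751212\right) + 1614905 = \left(\left(-653 + \frac{36}{121} - \frac{7674}{11}\right) - 751212\right) + 1614905 = \left(- \frac{163391}{121} - 751212\right) + 1614905 = - \frac{91060043}{121} + 1614905 = \frac{104343462}{121}$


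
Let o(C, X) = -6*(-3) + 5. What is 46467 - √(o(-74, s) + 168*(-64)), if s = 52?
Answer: 46467 - I*√10729 ≈ 46467.0 - 103.58*I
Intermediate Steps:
o(C, X) = 23 (o(C, X) = 18 + 5 = 23)
46467 - √(o(-74, s) + 168*(-64)) = 46467 - √(23 + 168*(-64)) = 46467 - √(23 - 10752) = 46467 - √(-10729) = 46467 - I*√10729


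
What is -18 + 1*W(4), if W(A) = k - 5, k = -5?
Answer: -28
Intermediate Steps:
W(A) = -10 (W(A) = -5 - 5 = -10)
-18 + 1*W(4) = -18 + 1*(-10) = -18 - 10 = -28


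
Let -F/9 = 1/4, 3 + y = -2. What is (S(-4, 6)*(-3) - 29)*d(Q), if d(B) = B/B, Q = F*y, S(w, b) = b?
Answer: -47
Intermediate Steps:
y = -5 (y = -3 - 2 = -5)
F = -9/4 ≈ -2.2500
Q = 45/4 (Q = -9/4*(-5) = 45/4 ≈ 11.250)
d(B) = 1
(S(-4, 6)*(-3) - 29)*d(Q) = (6*(-3) - 29)*1 = (-18 - 29)*1 = -47*1 = -47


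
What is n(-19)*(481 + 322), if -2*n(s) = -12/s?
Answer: -4818/19 ≈ -253.58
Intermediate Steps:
n(s) = 6/s (n(s) = -(-6)/s = 6/s)
n(-19)*(481 + 322) = (6/(-19))*(481 + 322) = (6*(-1/19))*803 = -6/19*803 = -4818/19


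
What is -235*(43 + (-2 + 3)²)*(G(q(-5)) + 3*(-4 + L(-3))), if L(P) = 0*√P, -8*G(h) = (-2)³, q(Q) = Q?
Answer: 113740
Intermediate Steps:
G(h) = 1 (G(h) = -⅛*(-2)³ = -⅛*(-8) = 1)
L(P) = 0
-235*(43 + (-2 + 3)²)*(G(q(-5)) + 3*(-4 + L(-3))) = -235*(43 + (-2 + 3)²)*(1 + 3*(-4 + 0)) = -235*(43 + 1²)*(1 + 3*(-4)) = -235*(43 + 1)*(1 - 12) = -10340*(-11) = -235*(-484) = 113740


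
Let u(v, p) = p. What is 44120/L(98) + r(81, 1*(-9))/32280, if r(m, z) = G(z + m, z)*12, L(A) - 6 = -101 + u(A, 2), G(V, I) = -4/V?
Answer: -712096831/1501020 ≈ -474.41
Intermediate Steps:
L(A) = -93 (L(A) = 6 + (-101 + 2) = 6 - 99 = -93)
r(m, z) = -48/(m + z) (r(m, z) = -4/(z + m)*12 = -4/(m + z)*12 = -48/(m + z))
44120/L(98) + r(81, 1*(-9))/32280 = 44120/(-93) - 48/(81 + 1*(-9))/32280 = 44120*(-1/93) - 48/(81 - 9)*(1/32280) = -44120/93 - 48/72*(1/32280) = -44120/93 - 48*1/72*(1/32280) = -44120/93 - ⅔*1/32280 = -44120/93 - 1/48420 = -712096831/1501020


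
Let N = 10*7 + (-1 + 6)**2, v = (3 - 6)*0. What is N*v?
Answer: 0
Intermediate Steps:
v = 0 (v = -3*0 = 0)
N = 95 (N = 70 + 5**2 = 70 + 25 = 95)
N*v = 95*0 = 0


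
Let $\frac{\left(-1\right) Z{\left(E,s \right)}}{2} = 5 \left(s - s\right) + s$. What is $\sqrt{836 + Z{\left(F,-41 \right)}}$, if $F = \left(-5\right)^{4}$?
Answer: $3 \sqrt{102} \approx 30.299$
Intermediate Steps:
$F = 625$
$Z{\left(E,s \right)} = - 2 s$ ($Z{\left(E,s \right)} = - 2 \left(5 \left(s - s\right) + s\right) = - 2 \left(5 \cdot 0 + s\right) = - 2 \left(0 + s\right) = - 2 s$)
$\sqrt{836 + Z{\left(F,-41 \right)}} = \sqrt{836 - -82} = \sqrt{836 + 82} = \sqrt{918} = 3 \sqrt{102}$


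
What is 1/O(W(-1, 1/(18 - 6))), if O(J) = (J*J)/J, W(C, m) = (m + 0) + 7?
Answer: 12/85 ≈ 0.14118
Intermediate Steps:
W(C, m) = 7 + m (W(C, m) = m + 7 = 7 + m)
O(J) = J (O(J) = J²/J = J)
1/O(W(-1, 1/(18 - 6))) = 1/(7 + 1/(18 - 6)) = 1/(7 + 1/12) = 1/(85/12) = 12/85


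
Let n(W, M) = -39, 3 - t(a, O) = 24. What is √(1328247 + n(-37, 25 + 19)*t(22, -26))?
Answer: 3*√147674 ≈ 1152.9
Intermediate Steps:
t(a, O) = -21 (t(a, O) = 3 - 1*24 = 3 - 24 = -21)
√(1328247 + n(-37, 25 + 19)*t(22, -26)) = √(1328247 - 39*(-21)) = √(1328247 + 819) = √1329066 = 3*√147674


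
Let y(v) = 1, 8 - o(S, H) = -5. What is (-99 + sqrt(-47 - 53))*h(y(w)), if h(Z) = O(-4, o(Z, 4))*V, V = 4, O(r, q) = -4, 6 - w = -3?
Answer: 1584 - 160*I ≈ 1584.0 - 160.0*I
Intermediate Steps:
w = 9 (w = 6 - 1*(-3) = 6 + 3 = 9)
o(S, H) = 13 (o(S, H) = 8 - 1*(-5) = 8 + 5 = 13)
h(Z) = -16 (h(Z) = -4*4 = -16)
(-99 + sqrt(-47 - 53))*h(y(w)) = (-99 + sqrt(-47 - 53))*(-16) = (-99 + sqrt(-100))*(-16) = (-99 + 10*I)*(-16) = 1584 - 160*I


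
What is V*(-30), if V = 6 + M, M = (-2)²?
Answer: -300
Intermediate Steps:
M = 4
V = 10 (V = 6 + 4 = 10)
V*(-30) = 10*(-30) = -300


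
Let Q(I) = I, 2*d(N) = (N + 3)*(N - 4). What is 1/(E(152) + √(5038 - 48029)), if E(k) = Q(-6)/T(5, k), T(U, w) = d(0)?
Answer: -I/(√42991 - I) ≈ 2.326e-5 - 0.0048228*I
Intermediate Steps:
d(N) = (-4 + N)*(3 + N)/2 (d(N) = ((N + 3)*(N - 4))/2 = ((3 + N)*(-4 + N))/2 = ((-4 + N)*(3 + N))/2 = (-4 + N)*(3 + N)/2)
T(U, w) = -6 (T(U, w) = -6 + (½)*0² - ½*0 = -6 + (½)*0 + 0 = -6 + 0 + 0 = -6)
E(k) = 1 (E(k) = -6/(-6) = -6*(-⅙) = 1)
1/(E(152) + √(5038 - 48029)) = 1/(1 + √(5038 - 48029)) = 1/(1 + √(-42991)) = 1/(1 + I*√42991)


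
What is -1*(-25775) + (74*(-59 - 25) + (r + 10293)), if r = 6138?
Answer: 35990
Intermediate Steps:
-1*(-25775) + (74*(-59 - 25) + (r + 10293)) = -1*(-25775) + (74*(-59 - 25) + (6138 + 10293)) = 25775 + (74*(-84) + 16431) = 25775 + (-6216 + 16431) = 25775 + 10215 = 35990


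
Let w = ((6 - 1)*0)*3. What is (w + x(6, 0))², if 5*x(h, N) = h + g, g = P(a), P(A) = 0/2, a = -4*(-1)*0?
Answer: 36/25 ≈ 1.4400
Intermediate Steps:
a = 0 (a = 4*0 = 0)
P(A) = 0 (P(A) = 0*(½) = 0)
g = 0
x(h, N) = h/5 (x(h, N) = (h + 0)/5 = h/5)
w = 0 (w = (5*0)*3 = 0*3 = 0)
(w + x(6, 0))² = (0 + (⅕)*6)² = (0 + 6/5)² = (6/5)² = 36/25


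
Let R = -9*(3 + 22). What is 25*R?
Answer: -5625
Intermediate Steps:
R = -225 (R = -9*25 = -225)
25*R = 25*(-225) = -5625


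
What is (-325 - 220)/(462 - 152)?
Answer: -109/62 ≈ -1.7581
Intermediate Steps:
(-325 - 220)/(462 - 152) = -545/310 = -545*1/310 = -109/62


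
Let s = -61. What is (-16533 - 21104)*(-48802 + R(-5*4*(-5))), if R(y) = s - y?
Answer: 1842820431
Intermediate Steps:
R(y) = -61 - y
(-16533 - 21104)*(-48802 + R(-5*4*(-5))) = (-16533 - 21104)*(-48802 + (-61 - (-5*4)*(-5))) = -37637*(-48802 + (-61 - (-20)*(-5))) = -37637*(-48802 + (-61 - 1*100)) = -37637*(-48802 + (-61 - 100)) = -37637*(-48802 - 161) = -37637*(-48963) = 1842820431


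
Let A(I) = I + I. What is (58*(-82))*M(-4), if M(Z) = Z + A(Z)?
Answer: 57072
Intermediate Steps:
A(I) = 2*I
M(Z) = 3*Z (M(Z) = Z + 2*Z = 3*Z)
(58*(-82))*M(-4) = (58*(-82))*(3*(-4)) = -4756*(-12) = 57072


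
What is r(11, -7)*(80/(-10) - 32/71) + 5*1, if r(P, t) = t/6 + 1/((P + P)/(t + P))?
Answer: 10405/781 ≈ 13.323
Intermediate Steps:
r(P, t) = t/6 + (P + t)/(2*P) (r(P, t) = t*(⅙) + 1/((2*P)/(P + t)) = t/6 + 1/(2*P/(P + t)) = t/6 + 1*((P + t)/(2*P)) = t/6 + (P + t)/(2*P))
r(11, -7)*(80/(-10) - 32/71) + 5*1 = ((⅙)*(3*(-7) + 11*(3 - 7))/11)*(80/(-10) - 32/71) + 5*1 = ((⅙)*(1/11)*(-21 + 11*(-4)))*(80*(-⅒) - 32*1/71) + 5 = ((⅙)*(1/11)*(-21 - 44))*(-8 - 32/71) + 5 = ((⅙)*(1/11)*(-65))*(-600/71) + 5 = -65/66*(-600/71) + 5 = 6500/781 + 5 = 10405/781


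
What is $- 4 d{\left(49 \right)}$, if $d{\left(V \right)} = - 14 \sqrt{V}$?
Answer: $392$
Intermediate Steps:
$- 4 d{\left(49 \right)} = - 4 \left(- 14 \sqrt{49}\right) = - 4 \left(\left(-14\right) 7\right) = \left(-4\right) \left(-98\right) = 392$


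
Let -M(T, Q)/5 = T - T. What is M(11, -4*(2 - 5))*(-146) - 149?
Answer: -149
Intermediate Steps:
M(T, Q) = 0 (M(T, Q) = -5*(T - T) = -5*0 = 0)
M(11, -4*(2 - 5))*(-146) - 149 = 0*(-146) - 149 = 0 - 149 = -149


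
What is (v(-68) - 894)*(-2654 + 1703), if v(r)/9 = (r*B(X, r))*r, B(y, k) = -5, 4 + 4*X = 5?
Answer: 198734274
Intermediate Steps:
X = ¼ (X = -1 + (¼)*5 = -1 + 5/4 = ¼ ≈ 0.25000)
v(r) = -45*r² (v(r) = 9*((r*(-5))*r) = 9*((-5*r)*r) = 9*(-5*r²) = -45*r²)
(v(-68) - 894)*(-2654 + 1703) = (-45*(-68)² - 894)*(-2654 + 1703) = (-45*4624 - 894)*(-951) = (-208080 - 894)*(-951) = -208974*(-951) = 198734274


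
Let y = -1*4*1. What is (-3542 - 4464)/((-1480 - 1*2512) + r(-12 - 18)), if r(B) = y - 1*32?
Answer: 4003/2014 ≈ 1.9876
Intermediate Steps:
y = -4 (y = -4*1 = -4)
r(B) = -36 (r(B) = -4 - 1*32 = -4 - 32 = -36)
(-3542 - 4464)/((-1480 - 1*2512) + r(-12 - 18)) = (-3542 - 4464)/((-1480 - 1*2512) - 36) = -8006/((-1480 - 2512) - 36) = -8006/(-3992 - 36) = -8006/(-4028) = -8006*(-1/4028) = 4003/2014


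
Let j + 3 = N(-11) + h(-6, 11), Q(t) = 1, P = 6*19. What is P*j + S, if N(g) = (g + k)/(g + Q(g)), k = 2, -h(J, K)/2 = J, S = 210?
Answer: 6693/5 ≈ 1338.6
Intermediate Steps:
h(J, K) = -2*J
P = 114
N(g) = (2 + g)/(1 + g) (N(g) = (g + 2)/(g + 1) = (2 + g)/(1 + g))
j = 99/10 (j = -3 + ((2 - 11)/(1 - 11) - 2*(-6)) = -3 + (-9/(-10) + 12) = -3 + (-1/10*(-9) + 12) = -3 + (9/10 + 12) = -3 + 129/10 = 99/10 ≈ 9.9000)
P*j + S = 114*(99/10) + 210 = 5643/5 + 210 = 6693/5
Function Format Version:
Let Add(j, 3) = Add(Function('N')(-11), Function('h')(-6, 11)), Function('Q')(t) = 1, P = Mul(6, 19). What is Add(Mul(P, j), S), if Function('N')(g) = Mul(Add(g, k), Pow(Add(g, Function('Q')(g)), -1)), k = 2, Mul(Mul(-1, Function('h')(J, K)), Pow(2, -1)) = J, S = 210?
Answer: Rational(6693, 5) ≈ 1338.6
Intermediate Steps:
Function('h')(J, K) = Mul(-2, J)
P = 114
Function('N')(g) = Mul(Pow(Add(1, g), -1), Add(2, g)) (Function('N')(g) = Mul(Add(g, 2), Pow(Add(g, 1), -1)) = Mul(Add(2, g), Pow(Add(1, g), -1)) = Mul(Pow(Add(1, g), -1), Add(2, g)))
j = Rational(99, 10) (j = Add(-3, Add(Mul(Pow(Add(1, -11), -1), Add(2, -11)), Mul(-2, -6))) = Add(-3, Add(Mul(Pow(-10, -1), -9), 12)) = Add(-3, Add(Mul(Rational(-1, 10), -9), 12)) = Add(-3, Add(Rational(9, 10), 12)) = Add(-3, Rational(129, 10)) = Rational(99, 10) ≈ 9.9000)
Add(Mul(P, j), S) = Add(Mul(114, Rational(99, 10)), 210) = Add(Rational(5643, 5), 210) = Rational(6693, 5)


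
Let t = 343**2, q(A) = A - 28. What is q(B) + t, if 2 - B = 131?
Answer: 117492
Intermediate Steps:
B = -129 (B = 2 - 1*131 = 2 - 131 = -129)
q(A) = -28 + A
t = 117649
q(B) + t = (-28 - 129) + 117649 = -157 + 117649 = 117492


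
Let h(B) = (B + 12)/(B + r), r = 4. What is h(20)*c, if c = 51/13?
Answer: 68/13 ≈ 5.2308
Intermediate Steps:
h(B) = (12 + B)/(4 + B) (h(B) = (B + 12)/(B + 4) = (12 + B)/(4 + B))
c = 51/13 (c = 51*(1/13) = 51/13 ≈ 3.9231)
h(20)*c = ((12 + 20)/(4 + 20))*(51/13) = (32/24)*(51/13) = ((1/24)*32)*(51/13) = (4/3)*(51/13) = 68/13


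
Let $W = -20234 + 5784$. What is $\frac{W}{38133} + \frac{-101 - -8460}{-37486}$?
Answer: $- \frac{860426447}{1429453638} \approx -0.60193$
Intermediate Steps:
$W = -14450$
$\frac{W}{38133} + \frac{-101 - -8460}{-37486} = - \frac{14450}{38133} + \frac{-101 - -8460}{-37486} = \left(-14450\right) \frac{1}{38133} + \left(-101 + 8460\right) \left(- \frac{1}{37486}\right) = - \frac{14450}{38133} + 8359 \left(- \frac{1}{37486}\right) = - \frac{14450}{38133} - \frac{8359}{37486} = - \frac{860426447}{1429453638}$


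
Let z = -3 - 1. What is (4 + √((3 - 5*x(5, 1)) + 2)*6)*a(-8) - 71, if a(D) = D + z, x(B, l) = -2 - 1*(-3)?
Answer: -119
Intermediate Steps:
z = -4
x(B, l) = 1 (x(B, l) = -2 + 3 = 1)
a(D) = -4 + D (a(D) = D - 4 = -4 + D)
(4 + √((3 - 5*x(5, 1)) + 2)*6)*a(-8) - 71 = (4 + √((3 - 5*1) + 2)*6)*(-4 - 8) - 71 = (4 + √((3 - 5) + 2)*6)*(-12) - 71 = (4 + √(-2 + 2)*6)*(-12) - 71 = (4 + √0*6)*(-12) - 71 = (4 + 0*6)*(-12) - 71 = (4 + 0)*(-12) - 71 = 4*(-12) - 71 = -48 - 71 = -119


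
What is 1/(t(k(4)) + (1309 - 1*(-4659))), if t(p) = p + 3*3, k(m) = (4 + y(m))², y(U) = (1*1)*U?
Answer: 1/6041 ≈ 0.00016554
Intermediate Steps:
y(U) = U (y(U) = 1*U = U)
k(m) = (4 + m)²
t(p) = 9 + p (t(p) = p + 9 = 9 + p)
1/(t(k(4)) + (1309 - 1*(-4659))) = 1/((9 + (4 + 4)²) + (1309 - 1*(-4659))) = 1/((9 + 8²) + (1309 + 4659)) = 1/((9 + 64) + 5968) = 1/(73 + 5968) = 1/6041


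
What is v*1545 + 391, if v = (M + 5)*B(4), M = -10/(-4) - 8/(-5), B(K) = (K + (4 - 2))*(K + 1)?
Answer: 422176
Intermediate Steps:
B(K) = (1 + K)*(2 + K) (B(K) = (K + 2)*(1 + K) = (2 + K)*(1 + K) = (1 + K)*(2 + K))
M = 41/10 (M = -10*(-¼) - 8*(-⅕) = 5/2 + 8/5 = 41/10 ≈ 4.1000)
v = 273 (v = (41/10 + 5)*(2 + 4² + 3*4) = 91*(2 + 16 + 12)/10 = (91/10)*30 = 273)
v*1545 + 391 = 273*1545 + 391 = 421785 + 391 = 422176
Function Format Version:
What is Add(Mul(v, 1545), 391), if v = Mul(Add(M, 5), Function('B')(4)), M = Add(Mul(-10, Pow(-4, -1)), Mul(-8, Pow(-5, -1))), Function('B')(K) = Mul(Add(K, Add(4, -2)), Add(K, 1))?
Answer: 422176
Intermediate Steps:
Function('B')(K) = Mul(Add(1, K), Add(2, K)) (Function('B')(K) = Mul(Add(K, 2), Add(1, K)) = Mul(Add(2, K), Add(1, K)) = Mul(Add(1, K), Add(2, K)))
M = Rational(41, 10) (M = Add(Mul(-10, Rational(-1, 4)), Mul(-8, Rational(-1, 5))) = Add(Rational(5, 2), Rational(8, 5)) = Rational(41, 10) ≈ 4.1000)
v = 273 (v = Mul(Add(Rational(41, 10), 5), Add(2, Pow(4, 2), Mul(3, 4))) = Mul(Rational(91, 10), Add(2, 16, 12)) = Mul(Rational(91, 10), 30) = 273)
Add(Mul(v, 1545), 391) = Add(Mul(273, 1545), 391) = Add(421785, 391) = 422176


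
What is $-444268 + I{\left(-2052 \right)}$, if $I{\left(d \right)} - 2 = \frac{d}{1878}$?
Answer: $- \frac{139055600}{313} \approx -4.4427 \cdot 10^{5}$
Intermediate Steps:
$I{\left(d \right)} = 2 + \frac{d}{1878}$
$-444268 + I{\left(-2052 \right)} = -444268 + \left(2 + \frac{1}{1878} \left(-2052\right)\right) = -444268 + \left(2 - \frac{342}{313}\right) = -444268 + \frac{284}{313} = - \frac{139055600}{313}$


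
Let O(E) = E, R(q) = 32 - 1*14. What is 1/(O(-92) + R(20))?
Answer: -1/74 ≈ -0.013514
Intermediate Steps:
R(q) = 18 (R(q) = 32 - 14 = 18)
1/(O(-92) + R(20)) = 1/(-92 + 18) = 1/(-74) = -1/74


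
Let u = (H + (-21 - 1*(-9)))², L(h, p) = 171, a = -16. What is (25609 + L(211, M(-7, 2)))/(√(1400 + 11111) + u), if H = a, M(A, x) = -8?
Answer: 4042304/120429 - 5156*√12511/120429 ≈ 28.777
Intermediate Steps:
H = -16
u = 784 (u = (-16 + (-21 - 1*(-9)))² = (-16 + (-21 + 9))² = (-16 - 12)² = (-28)² = 784)
(25609 + L(211, M(-7, 2)))/(√(1400 + 11111) + u) = (25609 + 171)/(√(1400 + 11111) + 784) = 25780/(√12511 + 784) = 25780/(784 + √12511)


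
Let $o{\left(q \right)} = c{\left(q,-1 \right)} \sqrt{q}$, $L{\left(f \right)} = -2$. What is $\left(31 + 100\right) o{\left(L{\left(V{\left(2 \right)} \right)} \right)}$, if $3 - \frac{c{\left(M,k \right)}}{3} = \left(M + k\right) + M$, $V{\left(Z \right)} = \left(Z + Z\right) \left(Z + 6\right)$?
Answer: $3144 i \sqrt{2} \approx 4446.3 i$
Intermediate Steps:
$V{\left(Z \right)} = 2 Z \left(6 + Z\right)$
$c{\left(M,k \right)} = 9 - 6 M - 3 k$ ($c{\left(M,k \right)} = 9 - 3 \left(\left(M + k\right) + M\right) = 9 - 3 \left(k + 2 M\right) = 9 - \left(3 k + 6 M\right) = 9 - 6 M - 3 k$)
$o{\left(q \right)} = \sqrt{q} \left(12 - 6 q\right)$ ($o{\left(q \right)} = \left(9 - 6 q - -3\right) \sqrt{q} = \left(9 - 6 q + 3\right) \sqrt{q} = \left(12 - 6 q\right) \sqrt{q} = \sqrt{q} \left(12 - 6 q\right)$)
$\left(31 + 100\right) o{\left(L{\left(V{\left(2 \right)} \right)} \right)} = \left(31 + 100\right) 6 \sqrt{-2} \left(2 - -2\right) = 131 \cdot 6 i \sqrt{2} \left(2 + 2\right) = 131 \cdot 6 i \sqrt{2} \cdot 4 = 131 \cdot 24 i \sqrt{2} = 3144 i \sqrt{2}$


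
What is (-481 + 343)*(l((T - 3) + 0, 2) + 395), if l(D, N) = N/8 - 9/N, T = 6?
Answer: -107847/2 ≈ -53924.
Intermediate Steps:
l(D, N) = -9/N + N/8 (l(D, N) = N*(1/8) - 9/N = N/8 - 9/N = -9/N + N/8)
(-481 + 343)*(l((T - 3) + 0, 2) + 395) = (-481 + 343)*((-9/2 + (1/8)*2) + 395) = -138*((-9*1/2 + 1/4) + 395) = -138*((-9/2 + 1/4) + 395) = -138*(-17/4 + 395) = -138*1563/4 = -107847/2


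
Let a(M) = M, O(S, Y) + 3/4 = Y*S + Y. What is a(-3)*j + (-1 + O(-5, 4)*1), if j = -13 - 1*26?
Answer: 397/4 ≈ 99.250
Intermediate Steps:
O(S, Y) = -3/4 + Y + S*Y (O(S, Y) = -3/4 + (Y*S + Y) = -3/4 + (S*Y + Y) = -3/4 + (Y + S*Y) = -3/4 + Y + S*Y)
j = -39 (j = -13 - 26 = -39)
a(-3)*j + (-1 + O(-5, 4)*1) = -3*(-39) + (-1 + (-3/4 + 4 - 5*4)*1) = 117 + (-1 + (-3/4 + 4 - 20)*1) = 117 + (-1 - 67/4*1) = 117 + (-1 - 67/4) = 117 - 71/4 = 397/4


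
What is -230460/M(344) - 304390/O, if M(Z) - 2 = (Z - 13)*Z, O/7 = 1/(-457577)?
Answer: 7929734307080380/398531 ≈ 1.9897e+10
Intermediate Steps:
O = -7/457577 (O = 7/(-457577) = 7*(-1/457577) = -7/457577 ≈ -1.5298e-5)
M(Z) = 2 + Z*(-13 + Z) (M(Z) = 2 + (Z - 13)*Z = 2 + (-13 + Z)*Z = 2 + Z*(-13 + Z))
-230460/M(344) - 304390/O = -230460/(2 + 344² - 13*344) - 304390/(-7/457577) = -230460/(2 + 118336 - 4472) - 304390*(-457577/7) = -230460/113866 + 139281863030/7 = -230460*1/113866 + 139281863030/7 = -115230/56933 + 139281863030/7 = 7929734307080380/398531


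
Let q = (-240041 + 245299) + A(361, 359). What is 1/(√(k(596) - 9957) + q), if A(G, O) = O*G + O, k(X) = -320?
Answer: 135216/18283376933 - I*√10277/18283376933 ≈ 7.3956e-6 - 5.5447e-9*I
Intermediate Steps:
A(G, O) = O + G*O (A(G, O) = G*O + O = O + G*O)
q = 135216 (q = (-240041 + 245299) + 359*(1 + 361) = 5258 + 359*362 = 5258 + 129958 = 135216)
1/(√(k(596) - 9957) + q) = 1/(√(-320 - 9957) + 135216) = 1/(√(-10277) + 135216) = 1/(I*√10277 + 135216) = 1/(135216 + I*√10277)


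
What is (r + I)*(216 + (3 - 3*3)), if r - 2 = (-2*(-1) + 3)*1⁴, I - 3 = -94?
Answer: -17640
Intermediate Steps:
I = -91 (I = 3 - 94 = -91)
r = 7 (r = 2 + (-2*(-1) + 3)*1⁴ = 2 + (2 + 3)*1 = 2 + 5*1 = 2 + 5 = 7)
(r + I)*(216 + (3 - 3*3)) = (7 - 91)*(216 + (3 - 3*3)) = -84*(216 + (3 - 9)) = -84*(216 - 6) = -84*210 = -17640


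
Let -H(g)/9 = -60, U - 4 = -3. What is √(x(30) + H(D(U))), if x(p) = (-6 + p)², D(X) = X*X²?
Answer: 6*√31 ≈ 33.407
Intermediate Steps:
U = 1 (U = 4 - 3 = 1)
D(X) = X³
H(g) = 540 (H(g) = -9*(-60) = 540)
√(x(30) + H(D(U))) = √((-6 + 30)² + 540) = √(24² + 540) = √(576 + 540) = √1116 = 6*√31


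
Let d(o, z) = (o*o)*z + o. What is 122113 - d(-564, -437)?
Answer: 139130629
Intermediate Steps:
d(o, z) = o + z*o**2 (d(o, z) = o**2*z + o = z*o**2 + o = o + z*o**2)
122113 - d(-564, -437) = 122113 - (-564)*(1 - 564*(-437)) = 122113 - (-564)*(1 + 246468) = 122113 - (-564)*246469 = 122113 - 1*(-139008516) = 122113 + 139008516 = 139130629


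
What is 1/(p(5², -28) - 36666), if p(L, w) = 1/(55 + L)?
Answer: -80/2933279 ≈ -2.7273e-5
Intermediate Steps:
1/(p(5², -28) - 36666) = 1/(1/(55 + 5²) - 36666) = 1/(1/(55 + 25) - 36666) = 1/(1/80 - 36666) = 1/(-2933279/80) = -80/2933279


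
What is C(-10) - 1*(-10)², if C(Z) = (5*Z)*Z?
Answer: 400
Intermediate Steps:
C(Z) = 5*Z²
C(-10) - 1*(-10)² = 5*(-10)² - 1*(-10)² = 5*100 - 1*100 = 500 - 100 = 400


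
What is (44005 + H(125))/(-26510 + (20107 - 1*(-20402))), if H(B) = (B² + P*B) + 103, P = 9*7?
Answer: 67608/13999 ≈ 4.8295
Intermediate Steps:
P = 63
H(B) = 103 + B² + 63*B (H(B) = (B² + 63*B) + 103 = 103 + B² + 63*B)
(44005 + H(125))/(-26510 + (20107 - 1*(-20402))) = (44005 + (103 + 125² + 63*125))/(-26510 + (20107 - 1*(-20402))) = (44005 + (103 + 15625 + 7875))/(-26510 + (20107 + 20402)) = (44005 + 23603)/(-26510 + 40509) = 67608/13999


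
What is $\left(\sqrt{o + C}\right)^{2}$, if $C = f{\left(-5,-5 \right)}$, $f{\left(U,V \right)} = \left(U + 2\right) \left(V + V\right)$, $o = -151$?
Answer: $-121$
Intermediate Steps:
$f{\left(U,V \right)} = 2 V \left(2 + U\right)$ ($f{\left(U,V \right)} = \left(2 + U\right) 2 V = 2 V \left(2 + U\right)$)
$C = 30$ ($C = 2 \left(-5\right) \left(2 - 5\right) = 2 \left(-5\right) \left(-3\right) = 30$)
$\left(\sqrt{o + C}\right)^{2} = \left(\sqrt{-151 + 30}\right)^{2} = \left(\sqrt{-121}\right)^{2} = \left(11 i\right)^{2} = -121$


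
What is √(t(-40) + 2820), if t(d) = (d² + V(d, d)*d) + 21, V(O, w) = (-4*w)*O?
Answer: √260441 ≈ 510.33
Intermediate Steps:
V(O, w) = -4*O*w
t(d) = 21 + d² - 4*d³ (t(d) = (d² + (-4*d*d)*d) + 21 = (d² + (-4*d²)*d) + 21 = (d² - 4*d³) + 21 = 21 + d² - 4*d³)
√(t(-40) + 2820) = √((21 + (-40)² - 4*(-40)³) + 2820) = √((21 + 1600 - 4*(-64000)) + 2820) = √((21 + 1600 + 256000) + 2820) = √(257621 + 2820) = √260441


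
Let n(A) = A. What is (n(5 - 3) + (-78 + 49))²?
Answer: 729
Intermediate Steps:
(n(5 - 3) + (-78 + 49))² = ((5 - 3) + (-78 + 49))² = (2 - 29)² = (-27)² = 729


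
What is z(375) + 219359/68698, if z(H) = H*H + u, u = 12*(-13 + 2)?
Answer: 1378829639/9814 ≈ 1.4050e+5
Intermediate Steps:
u = -132 (u = 12*(-11) = -132)
z(H) = -132 + H² (z(H) = H*H - 132 = H² - 132 = -132 + H²)
z(375) + 219359/68698 = (-132 + 375²) + 219359/68698 = (-132 + 140625) + 219359*(1/68698) = 140493 + 31337/9814 = 1378829639/9814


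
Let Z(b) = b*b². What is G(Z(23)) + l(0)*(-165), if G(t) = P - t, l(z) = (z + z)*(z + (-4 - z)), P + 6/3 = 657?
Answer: -11512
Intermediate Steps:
P = 655 (P = -2 + 657 = 655)
Z(b) = b³
l(z) = -8*z (l(z) = (2*z)*(-4) = -8*z)
G(t) = 655 - t
G(Z(23)) + l(0)*(-165) = (655 - 1*23³) - 8*0*(-165) = (655 - 1*12167) + 0*(-165) = (655 - 12167) + 0 = -11512 + 0 = -11512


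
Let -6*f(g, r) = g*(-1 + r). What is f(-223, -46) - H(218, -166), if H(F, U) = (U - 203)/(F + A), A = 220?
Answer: -382372/219 ≈ -1746.0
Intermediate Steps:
f(g, r) = -g*(-1 + r)/6
H(F, U) = (-203 + U)/(220 + F) (H(F, U) = (U - 203)/(F + 220) = (-203 + U)/(220 + F))
f(-223, -46) - H(218, -166) = (1/6)*(-223)*(1 - 1*(-46)) - (-203 - 166)/(220 + 218) = (1/6)*(-223)*(1 + 46) - (-369)/438 = (1/6)*(-223)*47 - (-369)/438 = -10481/6 - 1*(-123/146) = -10481/6 + 123/146 = -382372/219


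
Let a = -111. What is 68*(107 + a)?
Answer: -272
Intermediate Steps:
68*(107 + a) = 68*(107 - 111) = 68*(-4) = -272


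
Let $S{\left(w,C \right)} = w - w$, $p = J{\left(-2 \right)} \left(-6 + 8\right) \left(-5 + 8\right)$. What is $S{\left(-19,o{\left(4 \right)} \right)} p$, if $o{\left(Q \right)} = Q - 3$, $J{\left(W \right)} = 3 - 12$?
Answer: $0$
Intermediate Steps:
$J{\left(W \right)} = -9$ ($J{\left(W \right)} = 3 - 12 = -9$)
$o{\left(Q \right)} = -3 + Q$
$p = -54$ ($p = - 9 \left(-6 + 8\right) \left(-5 + 8\right) = - 9 \cdot 2 \cdot 3 = \left(-9\right) 6 = -54$)
$S{\left(w,C \right)} = 0$
$S{\left(-19,o{\left(4 \right)} \right)} p = 0 \left(-54\right) = 0$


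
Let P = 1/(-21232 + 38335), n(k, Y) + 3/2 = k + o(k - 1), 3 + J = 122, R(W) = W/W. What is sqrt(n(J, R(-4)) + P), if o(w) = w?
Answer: sqrt(275546946090)/34206 ≈ 15.346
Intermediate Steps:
R(W) = 1
J = 119 (J = -3 + 122 = 119)
n(k, Y) = -5/2 + 2*k (n(k, Y) = -3/2 + (k + (k - 1)) = -3/2 + (k + (-1 + k)) = -3/2 + (-1 + 2*k) = -5/2 + 2*k)
P = 1/17103 ≈ 5.8469e-5
sqrt(n(J, R(-4)) + P) = sqrt((-5/2 + 2*119) + 1/17103) = sqrt((-5/2 + 238) + 1/17103) = sqrt(471/2 + 1/17103) = sqrt(8055515/34206) = sqrt(275546946090)/34206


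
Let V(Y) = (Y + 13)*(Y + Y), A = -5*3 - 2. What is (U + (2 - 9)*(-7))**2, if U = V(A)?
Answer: 34225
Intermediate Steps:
A = -17 (A = -15 - 2 = -17)
V(Y) = 2*Y*(13 + Y) (V(Y) = (13 + Y)*(2*Y) = 2*Y*(13 + Y))
U = 136 (U = 2*(-17)*(13 - 17) = 2*(-17)*(-4) = 136)
(U + (2 - 9)*(-7))**2 = (136 + (2 - 9)*(-7))**2 = (136 - 7*(-7))**2 = (136 + 49)**2 = 185**2 = 34225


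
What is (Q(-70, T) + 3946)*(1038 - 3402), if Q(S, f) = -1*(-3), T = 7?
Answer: -9335436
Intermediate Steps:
Q(S, f) = 3
(Q(-70, T) + 3946)*(1038 - 3402) = (3 + 3946)*(1038 - 3402) = 3949*(-2364) = -9335436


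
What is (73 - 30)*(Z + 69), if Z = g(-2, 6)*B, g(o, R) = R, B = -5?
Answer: 1677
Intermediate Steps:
Z = -30 (Z = 6*(-5) = -30)
(73 - 30)*(Z + 69) = (73 - 30)*(-30 + 69) = 43*39 = 1677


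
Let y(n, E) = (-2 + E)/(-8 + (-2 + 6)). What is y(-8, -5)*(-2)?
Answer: -7/2 ≈ -3.5000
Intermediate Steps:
y(n, E) = ½ - E/4 (y(n, E) = (-2 + E)/(-8 + 4) = (-2 + E)/(-4) = (-2 + E)*(-¼) = ½ - E/4)
y(-8, -5)*(-2) = (½ - ¼*(-5))*(-2) = (½ + 5/4)*(-2) = (7/4)*(-2) = -7/2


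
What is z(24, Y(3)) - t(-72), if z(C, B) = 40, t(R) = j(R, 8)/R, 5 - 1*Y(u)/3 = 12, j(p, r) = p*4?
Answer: 36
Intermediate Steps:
j(p, r) = 4*p
Y(u) = -21 (Y(u) = 15 - 3*12 = 15 - 36 = -21)
t(R) = 4 (t(R) = (4*R)/R = 4)
z(24, Y(3)) - t(-72) = 40 - 1*4 = 40 - 4 = 36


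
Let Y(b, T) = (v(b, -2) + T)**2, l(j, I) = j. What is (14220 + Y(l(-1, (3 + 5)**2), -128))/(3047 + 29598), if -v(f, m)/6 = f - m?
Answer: 32176/32645 ≈ 0.98563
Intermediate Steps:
v(f, m) = -6*f + 6*m (v(f, m) = -6*(f - m) = -6*f + 6*m)
Y(b, T) = (-12 + T - 6*b)**2 (Y(b, T) = ((-6*b + 6*(-2)) + T)**2 = ((-6*b - 12) + T)**2 = ((-12 - 6*b) + T)**2 = (-12 + T - 6*b)**2)
(14220 + Y(l(-1, (3 + 5)**2), -128))/(3047 + 29598) = (14220 + (12 - 1*(-128) + 6*(-1))**2)/(3047 + 29598) = (14220 + (12 + 128 - 6)**2)/32645 = (14220 + 134**2)*(1/32645) = (14220 + 17956)*(1/32645) = 32176*(1/32645) = 32176/32645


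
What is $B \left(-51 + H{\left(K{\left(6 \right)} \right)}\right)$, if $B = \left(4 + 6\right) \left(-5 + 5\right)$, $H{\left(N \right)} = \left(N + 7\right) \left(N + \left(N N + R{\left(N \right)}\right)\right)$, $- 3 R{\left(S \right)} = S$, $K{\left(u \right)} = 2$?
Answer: $0$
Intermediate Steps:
$R{\left(S \right)} = - \frac{S}{3}$
$H{\left(N \right)} = \left(7 + N\right) \left(N^{2} + \frac{2 N}{3}\right)$ ($H{\left(N \right)} = \left(N + 7\right) \left(N - \left(\frac{N}{3} - N N\right)\right) = \left(7 + N\right) \left(N + \left(N^{2} - \frac{N}{3}\right)\right) = \left(7 + N\right) \left(N^{2} + \frac{2 N}{3}\right)$)
$B = 0$ ($B = 10 \cdot 0 = 0$)
$B \left(-51 + H{\left(K{\left(6 \right)} \right)}\right) = 0 \left(-51 + \frac{1}{3} \cdot 2 \left(14 + 3 \cdot 2^{2} + 23 \cdot 2\right)\right) = 0 \left(-51 + \frac{1}{3} \cdot 2 \left(14 + 3 \cdot 4 + 46\right)\right) = 0 \left(-51 + \frac{1}{3} \cdot 2 \left(14 + 12 + 46\right)\right) = 0 \left(-51 + \frac{1}{3} \cdot 2 \cdot 72\right) = 0 \left(-51 + 48\right) = 0 \left(-3\right) = 0$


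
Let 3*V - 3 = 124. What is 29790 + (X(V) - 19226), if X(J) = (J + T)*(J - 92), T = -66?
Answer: 105655/9 ≈ 11739.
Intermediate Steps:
V = 127/3 (V = 1 + (1/3)*124 = 1 + 124/3 = 127/3 ≈ 42.333)
X(J) = (-92 + J)*(-66 + J) (X(J) = (J - 66)*(J - 92) = (-66 + J)*(-92 + J) = (-92 + J)*(-66 + J))
29790 + (X(V) - 19226) = 29790 + ((6072 + (127/3)**2 - 158*127/3) - 19226) = 29790 + ((6072 + 16129/9 - 20066/3) - 19226) = 29790 + (10579/9 - 19226) = 29790 - 162455/9 = 105655/9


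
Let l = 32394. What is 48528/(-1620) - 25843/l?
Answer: -14943349/485910 ≈ -30.753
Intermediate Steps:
48528/(-1620) - 25843/l = 48528/(-1620) - 25843/32394 = 48528*(-1/1620) - 25843*1/32394 = -1348/45 - 25843/32394 = -14943349/485910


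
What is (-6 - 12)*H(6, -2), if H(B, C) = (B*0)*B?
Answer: 0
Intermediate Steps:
H(B, C) = 0 (H(B, C) = 0*B = 0)
(-6 - 12)*H(6, -2) = (-6 - 12)*0 = -18*0 = 0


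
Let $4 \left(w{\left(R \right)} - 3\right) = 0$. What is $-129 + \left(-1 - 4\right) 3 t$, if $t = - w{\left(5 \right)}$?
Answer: $-84$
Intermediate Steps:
$w{\left(R \right)} = 3$ ($w{\left(R \right)} = 3 + \frac{1}{4} \cdot 0 = 3 + 0 = 3$)
$t = -3$ ($t = \left(-1\right) 3 = -3$)
$-129 + \left(-1 - 4\right) 3 t = -129 + \left(-1 - 4\right) 3 \left(-3\right) = -129 + \left(-5\right) 3 \left(-3\right) = -129 - -45 = -129 + 45 = -84$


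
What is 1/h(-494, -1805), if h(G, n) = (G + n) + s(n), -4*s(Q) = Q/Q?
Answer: -4/9197 ≈ -0.00043492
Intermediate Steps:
s(Q) = -¼ (s(Q) = -Q/(4*Q) = -¼*1 = -¼)
h(G, n) = -¼ + G + n (h(G, n) = (G + n) - ¼ = -¼ + G + n)
1/h(-494, -1805) = 1/(-¼ - 494 - 1805) = 1/(-9197/4) = -4/9197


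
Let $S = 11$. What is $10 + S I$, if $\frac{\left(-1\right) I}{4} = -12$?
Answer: $538$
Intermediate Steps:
$I = 48$ ($I = \left(-4\right) \left(-12\right) = 48$)
$10 + S I = 10 + 11 \cdot 48 = 10 + 528 = 538$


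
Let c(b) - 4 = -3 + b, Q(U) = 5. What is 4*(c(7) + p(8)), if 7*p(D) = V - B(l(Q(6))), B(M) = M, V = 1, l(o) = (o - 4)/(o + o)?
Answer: 1138/35 ≈ 32.514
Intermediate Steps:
l(o) = (-4 + o)/(2*o) (l(o) = (-4 + o)/((2*o)) = (-4 + o)*(1/(2*o)) = (-4 + o)/(2*o))
c(b) = 1 + b (c(b) = 4 + (-3 + b) = 1 + b)
p(D) = 9/70 (p(D) = (1 - (-4 + 5)/(2*5))/7 = (1 - 1/(2*5))/7 = (1 - 1*⅒)/7 = (1 - ⅒)/7 = (⅐)*(9/10) = 9/70)
4*(c(7) + p(8)) = 4*((1 + 7) + 9/70) = 4*(8 + 9/70) = 4*(569/70) = 1138/35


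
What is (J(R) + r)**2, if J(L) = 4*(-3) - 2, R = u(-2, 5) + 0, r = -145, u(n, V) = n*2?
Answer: 25281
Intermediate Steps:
u(n, V) = 2*n
R = -4 (R = 2*(-2) + 0 = -4 + 0 = -4)
J(L) = -14 (J(L) = -12 - 2 = -14)
(J(R) + r)**2 = (-14 - 145)**2 = (-159)**2 = 25281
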